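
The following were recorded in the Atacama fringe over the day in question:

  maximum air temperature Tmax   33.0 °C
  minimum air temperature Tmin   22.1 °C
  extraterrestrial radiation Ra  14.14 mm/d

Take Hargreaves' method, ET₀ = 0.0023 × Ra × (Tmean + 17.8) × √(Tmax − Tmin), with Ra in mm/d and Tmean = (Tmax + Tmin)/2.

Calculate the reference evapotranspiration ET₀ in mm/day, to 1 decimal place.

4.9 mm/day

Tmean = (33.0 + 22.1)/2 = 27.55 °C
ET₀ = 0.0023 × 14.14 × (27.55 + 17.8) × √10.9 = 0.0023 × 14.14 × 45.35 × 3.3015 = 4.8693 mm/d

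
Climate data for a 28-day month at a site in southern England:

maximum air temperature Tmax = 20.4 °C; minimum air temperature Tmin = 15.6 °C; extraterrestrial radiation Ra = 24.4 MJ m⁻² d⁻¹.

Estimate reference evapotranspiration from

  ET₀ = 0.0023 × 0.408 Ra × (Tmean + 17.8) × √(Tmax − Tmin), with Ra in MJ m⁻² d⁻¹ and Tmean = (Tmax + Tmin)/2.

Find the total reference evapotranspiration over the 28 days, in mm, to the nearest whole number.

50 mm

Tmean = (20.4 + 15.6)/2 = 18.00 °C
0.408 Ra = 0.408 × 24.4 = 9.9552 mm/d equivalent
ET₀ = 0.0023 × 9.9552 × (18.00 + 17.8) × √4.8 = 0.0023 × 9.9552 × 35.80 × 2.1909 = 1.7959 mm/d
Over 28 days: 1.7959 × 28 = 50.285 mm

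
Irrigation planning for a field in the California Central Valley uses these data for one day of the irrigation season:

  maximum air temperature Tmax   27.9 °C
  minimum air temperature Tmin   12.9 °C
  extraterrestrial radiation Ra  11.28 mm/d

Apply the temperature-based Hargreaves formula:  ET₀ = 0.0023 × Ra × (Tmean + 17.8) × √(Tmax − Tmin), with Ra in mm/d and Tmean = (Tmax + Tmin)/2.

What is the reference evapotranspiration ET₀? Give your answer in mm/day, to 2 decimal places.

Tmean = (27.9 + 12.9)/2 = 20.40 °C
ET₀ = 0.0023 × 11.28 × (20.40 + 17.8) × √15.0 = 0.0023 × 11.28 × 38.20 × 3.8730 = 3.8384 mm/d

3.84 mm/day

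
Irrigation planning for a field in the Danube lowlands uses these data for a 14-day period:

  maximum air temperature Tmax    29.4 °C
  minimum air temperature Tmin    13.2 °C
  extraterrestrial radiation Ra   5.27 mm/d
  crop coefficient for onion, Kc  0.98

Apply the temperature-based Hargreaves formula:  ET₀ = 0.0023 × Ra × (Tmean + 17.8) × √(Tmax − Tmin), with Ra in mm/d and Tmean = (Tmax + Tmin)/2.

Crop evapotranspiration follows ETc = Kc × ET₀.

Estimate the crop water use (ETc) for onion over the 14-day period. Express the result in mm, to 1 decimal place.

26.2 mm

Tmean = (29.4 + 13.2)/2 = 21.30 °C
ET₀ = 0.0023 × 5.27 × (21.30 + 17.8) × √16.2 = 0.0023 × 5.27 × 39.10 × 4.0249 = 1.9075 mm/d
ETc = Kc × ET₀ = 0.98 × 1.9075 = 1.8694 mm/d
Over 14 days: 1.8694 × 14 = 26.172 mm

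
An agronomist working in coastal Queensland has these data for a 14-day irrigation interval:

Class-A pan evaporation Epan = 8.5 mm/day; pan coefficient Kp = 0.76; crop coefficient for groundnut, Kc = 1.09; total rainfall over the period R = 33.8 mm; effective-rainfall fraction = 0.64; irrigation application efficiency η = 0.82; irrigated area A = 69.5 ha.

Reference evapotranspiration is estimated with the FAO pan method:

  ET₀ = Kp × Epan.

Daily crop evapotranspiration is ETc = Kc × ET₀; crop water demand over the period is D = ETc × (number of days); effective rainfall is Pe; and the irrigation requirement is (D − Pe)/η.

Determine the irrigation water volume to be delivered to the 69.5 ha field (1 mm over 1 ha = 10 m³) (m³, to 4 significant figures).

ET₀ = 0.76 × 8.5 = 6.4600 mm/d
ETc = Kc × ET₀ = 1.09 × 6.4600 = 7.0414 mm/d
Crop demand D = ETc × 14 d = 7.0414 × 14 = 98.580 mm
Pe = 0.64 × 33.8 = 21.632 mm
D − Pe = 98.580 − 21.632 = 76.948 mm
Gross irrigation = 76.948 / 0.82 = 93.839 mm
Volume = 93.839 mm × 69.5 ha × 10 = 65218.1 m³

65220 m³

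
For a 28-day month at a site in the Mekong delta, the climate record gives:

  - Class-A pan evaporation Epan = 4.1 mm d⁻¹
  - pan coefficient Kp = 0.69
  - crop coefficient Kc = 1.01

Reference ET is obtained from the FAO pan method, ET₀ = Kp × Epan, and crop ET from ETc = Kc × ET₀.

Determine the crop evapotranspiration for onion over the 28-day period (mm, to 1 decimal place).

80.0 mm

ET₀ = 0.69 × 4.1 = 2.8290 mm/d
ETc = Kc × ET₀ = 1.01 × 2.8290 = 2.8573 mm/d
Over 28 days: 2.8573 × 28 = 80.004 mm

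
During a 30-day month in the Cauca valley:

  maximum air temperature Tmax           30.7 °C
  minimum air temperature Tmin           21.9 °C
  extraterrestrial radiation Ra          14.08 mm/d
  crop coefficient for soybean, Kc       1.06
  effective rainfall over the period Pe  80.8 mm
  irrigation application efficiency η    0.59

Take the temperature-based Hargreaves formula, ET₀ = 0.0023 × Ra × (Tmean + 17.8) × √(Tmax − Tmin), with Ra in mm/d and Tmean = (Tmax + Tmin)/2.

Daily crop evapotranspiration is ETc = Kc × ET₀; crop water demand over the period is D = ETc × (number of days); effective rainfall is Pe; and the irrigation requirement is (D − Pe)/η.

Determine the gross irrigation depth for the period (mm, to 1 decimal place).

Tmean = (30.7 + 21.9)/2 = 26.30 °C
ET₀ = 0.0023 × 14.08 × (26.30 + 17.8) × √8.8 = 0.0023 × 14.08 × 44.10 × 2.9665 = 4.2366 mm/d
ETc = Kc × ET₀ = 1.06 × 4.2366 = 4.4908 mm/d
Crop demand D = ETc × 30 d = 4.4908 × 30 = 134.724 mm
D − Pe = 134.724 − 80.8 = 53.924 mm
Gross irrigation = 53.924 / 0.59 = 91.397 mm

91.4 mm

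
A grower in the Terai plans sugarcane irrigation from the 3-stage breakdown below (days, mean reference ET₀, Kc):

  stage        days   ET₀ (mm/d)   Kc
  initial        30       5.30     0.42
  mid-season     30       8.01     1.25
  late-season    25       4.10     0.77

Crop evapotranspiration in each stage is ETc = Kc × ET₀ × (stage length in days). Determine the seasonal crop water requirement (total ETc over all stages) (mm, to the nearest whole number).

initial: 0.42 × 5.30 × 30 = 66.78 mm
mid-season: 1.25 × 8.01 × 30 = 300.38 mm
late-season: 0.77 × 4.10 × 25 = 78.93 mm
Seasonal total = 446.09 mm

446 mm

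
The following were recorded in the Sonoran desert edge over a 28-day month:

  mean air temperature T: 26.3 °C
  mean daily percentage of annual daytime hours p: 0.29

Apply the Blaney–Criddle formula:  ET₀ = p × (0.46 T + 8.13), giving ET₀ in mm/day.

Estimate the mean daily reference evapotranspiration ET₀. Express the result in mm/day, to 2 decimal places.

ET₀ = 0.29 × (0.46 × 26.3 + 8.13) = 0.29 × 20.228 = 5.8661 mm/d

5.87 mm/day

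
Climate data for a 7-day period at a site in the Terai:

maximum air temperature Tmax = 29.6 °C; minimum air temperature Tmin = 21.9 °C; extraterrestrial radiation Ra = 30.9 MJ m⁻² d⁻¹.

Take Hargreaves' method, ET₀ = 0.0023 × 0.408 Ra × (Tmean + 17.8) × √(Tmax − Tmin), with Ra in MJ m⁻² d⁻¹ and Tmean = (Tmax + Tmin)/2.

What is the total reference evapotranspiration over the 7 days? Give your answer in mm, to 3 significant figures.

24.5 mm

Tmean = (29.6 + 21.9)/2 = 25.75 °C
0.408 Ra = 0.408 × 30.9 = 12.6072 mm/d equivalent
ET₀ = 0.0023 × 12.6072 × (25.75 + 17.8) × √7.7 = 0.0023 × 12.6072 × 43.55 × 2.7749 = 3.5041 mm/d
Over 7 days: 3.5041 × 7 = 24.529 mm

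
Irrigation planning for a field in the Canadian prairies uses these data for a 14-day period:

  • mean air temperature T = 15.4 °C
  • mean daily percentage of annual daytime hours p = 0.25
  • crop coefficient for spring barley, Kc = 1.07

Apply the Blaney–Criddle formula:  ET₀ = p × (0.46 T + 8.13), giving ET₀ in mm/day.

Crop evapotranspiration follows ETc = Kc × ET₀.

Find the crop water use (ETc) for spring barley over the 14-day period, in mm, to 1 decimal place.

57.0 mm

ET₀ = 0.25 × (0.46 × 15.4 + 8.13) = 0.25 × 15.214 = 3.8035 mm/d
ETc = Kc × ET₀ = 1.07 × 3.8035 = 4.0697 mm/d
Over 14 days: 4.0697 × 14 = 56.976 mm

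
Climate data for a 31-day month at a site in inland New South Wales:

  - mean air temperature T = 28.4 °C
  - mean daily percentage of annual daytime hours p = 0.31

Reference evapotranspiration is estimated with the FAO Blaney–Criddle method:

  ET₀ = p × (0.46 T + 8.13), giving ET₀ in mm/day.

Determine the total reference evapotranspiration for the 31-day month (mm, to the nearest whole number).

204 mm

ET₀ = 0.31 × (0.46 × 28.4 + 8.13) = 0.31 × 21.194 = 6.5701 mm/d
Monthly total = 6.5701 × 31 = 203.673 mm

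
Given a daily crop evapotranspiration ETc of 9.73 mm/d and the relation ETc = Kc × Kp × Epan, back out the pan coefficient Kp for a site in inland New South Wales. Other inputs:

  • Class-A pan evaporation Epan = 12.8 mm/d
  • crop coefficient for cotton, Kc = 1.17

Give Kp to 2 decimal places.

ETc = Kc × Kp × Epan  ⇒  Kp = ETc / (Kc × Epan)
Kp = 9.73 / (1.17 × 12.8) = 9.73 / 14.976 = 0.6497

0.65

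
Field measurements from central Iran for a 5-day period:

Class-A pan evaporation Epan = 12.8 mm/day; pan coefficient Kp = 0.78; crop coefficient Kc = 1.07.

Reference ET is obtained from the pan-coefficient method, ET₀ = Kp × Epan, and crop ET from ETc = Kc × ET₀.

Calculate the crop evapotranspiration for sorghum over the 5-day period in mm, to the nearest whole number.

53 mm

ET₀ = 0.78 × 12.8 = 9.9840 mm/d
ETc = Kc × ET₀ = 1.07 × 9.9840 = 10.6829 mm/d
Over 5 days: 10.6829 × 5 = 53.415 mm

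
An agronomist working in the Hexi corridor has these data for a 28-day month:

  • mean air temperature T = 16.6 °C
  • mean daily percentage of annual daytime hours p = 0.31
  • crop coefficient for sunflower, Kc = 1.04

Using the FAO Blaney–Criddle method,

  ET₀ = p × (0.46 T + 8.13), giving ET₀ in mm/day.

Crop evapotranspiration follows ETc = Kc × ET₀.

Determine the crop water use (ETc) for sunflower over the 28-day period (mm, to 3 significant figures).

ET₀ = 0.31 × (0.46 × 16.6 + 8.13) = 0.31 × 15.766 = 4.8875 mm/d
ETc = Kc × ET₀ = 1.04 × 4.8875 = 5.0830 mm/d
Over 28 days: 5.0830 × 28 = 142.324 mm

142 mm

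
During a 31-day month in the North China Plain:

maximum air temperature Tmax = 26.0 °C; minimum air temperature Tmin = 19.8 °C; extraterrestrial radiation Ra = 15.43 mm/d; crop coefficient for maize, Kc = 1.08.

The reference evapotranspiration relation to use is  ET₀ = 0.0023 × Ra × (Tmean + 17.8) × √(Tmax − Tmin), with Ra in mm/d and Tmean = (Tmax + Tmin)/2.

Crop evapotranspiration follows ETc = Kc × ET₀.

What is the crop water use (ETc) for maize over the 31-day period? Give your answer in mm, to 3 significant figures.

120 mm

Tmean = (26.0 + 19.8)/2 = 22.90 °C
ET₀ = 0.0023 × 15.43 × (22.90 + 17.8) × √6.2 = 0.0023 × 15.43 × 40.70 × 2.4900 = 3.5966 mm/d
ETc = Kc × ET₀ = 1.08 × 3.5966 = 3.8843 mm/d
Over 31 days: 3.8843 × 31 = 120.413 mm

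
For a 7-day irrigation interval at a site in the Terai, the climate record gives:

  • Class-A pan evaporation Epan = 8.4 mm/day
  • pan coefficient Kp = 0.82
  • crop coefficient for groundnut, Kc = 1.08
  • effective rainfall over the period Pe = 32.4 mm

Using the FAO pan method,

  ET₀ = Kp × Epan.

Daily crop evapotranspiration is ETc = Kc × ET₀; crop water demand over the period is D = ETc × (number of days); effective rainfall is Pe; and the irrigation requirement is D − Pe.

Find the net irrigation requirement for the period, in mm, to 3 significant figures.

ET₀ = 0.82 × 8.4 = 6.8880 mm/d
ETc = Kc × ET₀ = 1.08 × 6.8880 = 7.4390 mm/d
Crop demand D = ETc × 7 d = 7.4390 × 7 = 52.073 mm
D − Pe = 52.073 − 32.4 = 19.673 mm

19.7 mm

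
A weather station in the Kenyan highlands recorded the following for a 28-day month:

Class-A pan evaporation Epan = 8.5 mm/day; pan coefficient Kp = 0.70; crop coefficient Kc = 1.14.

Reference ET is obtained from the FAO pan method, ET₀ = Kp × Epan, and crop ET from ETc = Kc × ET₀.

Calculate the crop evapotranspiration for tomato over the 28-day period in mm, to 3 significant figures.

190 mm

ET₀ = 0.70 × 8.5 = 5.9500 mm/d
ETc = Kc × ET₀ = 1.14 × 5.9500 = 6.7830 mm/d
Over 28 days: 6.7830 × 28 = 189.924 mm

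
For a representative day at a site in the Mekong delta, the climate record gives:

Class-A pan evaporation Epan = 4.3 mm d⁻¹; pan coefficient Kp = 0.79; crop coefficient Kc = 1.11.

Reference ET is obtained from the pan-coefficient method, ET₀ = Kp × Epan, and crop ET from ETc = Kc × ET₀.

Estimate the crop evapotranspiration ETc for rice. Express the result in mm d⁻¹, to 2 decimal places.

3.77 mm d⁻¹

ET₀ = 0.79 × 4.3 = 3.3970 mm/d
ETc = Kc × ET₀ = 1.11 × 3.3970 = 3.7707 mm/d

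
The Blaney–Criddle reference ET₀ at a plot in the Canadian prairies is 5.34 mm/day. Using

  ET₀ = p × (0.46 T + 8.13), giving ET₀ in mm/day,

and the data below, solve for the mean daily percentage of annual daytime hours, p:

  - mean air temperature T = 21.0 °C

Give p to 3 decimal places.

p = ET₀ / (0.46 T + 8.13) = 5.34 / (0.46 × 21.0 + 8.13) = 5.34 / 17.790 = 0.3002

0.300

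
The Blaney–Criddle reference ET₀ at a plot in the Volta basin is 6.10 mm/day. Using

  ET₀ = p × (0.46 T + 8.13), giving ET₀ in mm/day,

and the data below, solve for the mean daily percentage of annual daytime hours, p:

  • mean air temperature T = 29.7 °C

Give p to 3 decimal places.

0.280

p = ET₀ / (0.46 T + 8.13) = 6.10 / (0.46 × 29.7 + 8.13) = 6.10 / 21.792 = 0.2799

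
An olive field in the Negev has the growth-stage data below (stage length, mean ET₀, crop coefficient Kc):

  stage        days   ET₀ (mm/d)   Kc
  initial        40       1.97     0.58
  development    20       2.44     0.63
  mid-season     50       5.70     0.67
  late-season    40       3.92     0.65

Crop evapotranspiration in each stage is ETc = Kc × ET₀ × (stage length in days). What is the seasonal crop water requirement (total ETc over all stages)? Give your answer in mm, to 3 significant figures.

initial: 0.58 × 1.97 × 40 = 45.70 mm
development: 0.63 × 2.44 × 20 = 30.74 mm
mid-season: 0.67 × 5.70 × 50 = 190.95 mm
late-season: 0.65 × 3.92 × 40 = 101.92 mm
Seasonal total = 369.31 mm

369 mm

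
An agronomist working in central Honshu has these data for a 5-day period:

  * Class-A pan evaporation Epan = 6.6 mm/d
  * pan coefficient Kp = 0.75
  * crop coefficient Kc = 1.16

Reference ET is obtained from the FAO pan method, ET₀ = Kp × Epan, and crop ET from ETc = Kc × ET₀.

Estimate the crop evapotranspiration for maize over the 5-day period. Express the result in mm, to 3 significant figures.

ET₀ = 0.75 × 6.6 = 4.9500 mm/d
ETc = Kc × ET₀ = 1.16 × 4.9500 = 5.7420 mm/d
Over 5 days: 5.7420 × 5 = 28.710 mm

28.7 mm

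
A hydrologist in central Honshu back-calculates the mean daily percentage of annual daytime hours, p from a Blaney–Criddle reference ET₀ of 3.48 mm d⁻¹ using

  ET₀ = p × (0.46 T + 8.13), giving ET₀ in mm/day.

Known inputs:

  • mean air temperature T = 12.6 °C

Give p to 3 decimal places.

0.250

p = ET₀ / (0.46 T + 8.13) = 3.48 / (0.46 × 12.6 + 8.13) = 3.48 / 13.926 = 0.2499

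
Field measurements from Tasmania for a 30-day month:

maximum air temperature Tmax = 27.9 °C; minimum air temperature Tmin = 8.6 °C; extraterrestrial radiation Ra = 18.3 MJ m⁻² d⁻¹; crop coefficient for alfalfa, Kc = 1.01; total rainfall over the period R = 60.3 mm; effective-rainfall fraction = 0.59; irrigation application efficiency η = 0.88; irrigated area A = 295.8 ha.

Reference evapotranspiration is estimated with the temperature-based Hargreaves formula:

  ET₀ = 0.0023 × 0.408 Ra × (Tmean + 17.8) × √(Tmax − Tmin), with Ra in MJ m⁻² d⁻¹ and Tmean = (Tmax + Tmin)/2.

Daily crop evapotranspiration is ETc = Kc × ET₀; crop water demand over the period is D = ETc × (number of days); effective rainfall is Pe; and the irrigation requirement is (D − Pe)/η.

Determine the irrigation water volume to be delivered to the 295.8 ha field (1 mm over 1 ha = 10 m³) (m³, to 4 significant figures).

Tmean = (27.9 + 8.6)/2 = 18.25 °C
0.408 Ra = 0.408 × 18.3 = 7.4664 mm/d equivalent
ET₀ = 0.0023 × 7.4664 × (18.25 + 17.8) × √19.3 = 0.0023 × 7.4664 × 36.05 × 4.3932 = 2.7197 mm/d
ETc = Kc × ET₀ = 1.01 × 2.7197 = 2.7469 mm/d
Crop demand D = ETc × 30 d = 2.7469 × 30 = 82.407 mm
Pe = 0.59 × 60.3 = 35.577 mm
D − Pe = 82.407 − 35.577 = 46.830 mm
Gross irrigation = 46.830 / 0.88 = 53.216 mm
Volume = 53.216 mm × 295.8 ha × 10 = 157412.9 m³

157400 m³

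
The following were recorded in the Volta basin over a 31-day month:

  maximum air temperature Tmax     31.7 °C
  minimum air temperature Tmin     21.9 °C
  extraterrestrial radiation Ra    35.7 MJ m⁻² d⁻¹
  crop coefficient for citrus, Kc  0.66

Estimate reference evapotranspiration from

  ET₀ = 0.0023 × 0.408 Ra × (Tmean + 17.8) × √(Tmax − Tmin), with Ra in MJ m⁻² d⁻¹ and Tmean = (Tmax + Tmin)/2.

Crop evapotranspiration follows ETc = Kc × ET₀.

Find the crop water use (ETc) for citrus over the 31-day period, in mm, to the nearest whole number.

96 mm

Tmean = (31.7 + 21.9)/2 = 26.80 °C
0.408 Ra = 0.408 × 35.7 = 14.5656 mm/d equivalent
ET₀ = 0.0023 × 14.5656 × (26.80 + 17.8) × √9.8 = 0.0023 × 14.5656 × 44.60 × 3.1305 = 4.6774 mm/d
ETc = Kc × ET₀ = 0.66 × 4.6774 = 3.0871 mm/d
Over 31 days: 3.0871 × 31 = 95.700 mm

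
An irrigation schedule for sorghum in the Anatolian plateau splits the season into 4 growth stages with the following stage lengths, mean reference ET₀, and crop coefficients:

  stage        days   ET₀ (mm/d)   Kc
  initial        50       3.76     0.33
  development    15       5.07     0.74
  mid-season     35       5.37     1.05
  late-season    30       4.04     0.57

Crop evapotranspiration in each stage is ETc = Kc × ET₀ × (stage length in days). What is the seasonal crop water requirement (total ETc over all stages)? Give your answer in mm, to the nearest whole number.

385 mm

initial: 0.33 × 3.76 × 50 = 62.04 mm
development: 0.74 × 5.07 × 15 = 56.28 mm
mid-season: 1.05 × 5.37 × 35 = 197.35 mm
late-season: 0.57 × 4.04 × 30 = 69.08 mm
Seasonal total = 384.75 mm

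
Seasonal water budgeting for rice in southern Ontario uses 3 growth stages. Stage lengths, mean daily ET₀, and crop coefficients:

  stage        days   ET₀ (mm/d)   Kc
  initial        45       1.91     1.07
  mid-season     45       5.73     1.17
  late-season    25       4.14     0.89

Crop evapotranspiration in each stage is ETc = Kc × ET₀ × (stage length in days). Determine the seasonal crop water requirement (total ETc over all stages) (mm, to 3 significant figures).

initial: 1.07 × 1.91 × 45 = 91.97 mm
mid-season: 1.17 × 5.73 × 45 = 301.68 mm
late-season: 0.89 × 4.14 × 25 = 92.12 mm
Seasonal total = 485.77 mm

486 mm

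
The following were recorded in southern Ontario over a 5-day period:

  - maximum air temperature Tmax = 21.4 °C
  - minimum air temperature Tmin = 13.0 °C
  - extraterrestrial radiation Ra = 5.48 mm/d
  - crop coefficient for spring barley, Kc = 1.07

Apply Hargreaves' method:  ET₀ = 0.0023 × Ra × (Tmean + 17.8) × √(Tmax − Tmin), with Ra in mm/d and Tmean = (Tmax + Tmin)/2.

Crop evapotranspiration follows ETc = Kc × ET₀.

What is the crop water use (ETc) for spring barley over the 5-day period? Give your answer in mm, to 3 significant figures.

6.84 mm

Tmean = (21.4 + 13.0)/2 = 17.20 °C
ET₀ = 0.0023 × 5.48 × (17.20 + 17.8) × √8.4 = 0.0023 × 5.48 × 35.00 × 2.8983 = 1.2786 mm/d
ETc = Kc × ET₀ = 1.07 × 1.2786 = 1.3681 mm/d
Over 5 days: 1.3681 × 5 = 6.841 mm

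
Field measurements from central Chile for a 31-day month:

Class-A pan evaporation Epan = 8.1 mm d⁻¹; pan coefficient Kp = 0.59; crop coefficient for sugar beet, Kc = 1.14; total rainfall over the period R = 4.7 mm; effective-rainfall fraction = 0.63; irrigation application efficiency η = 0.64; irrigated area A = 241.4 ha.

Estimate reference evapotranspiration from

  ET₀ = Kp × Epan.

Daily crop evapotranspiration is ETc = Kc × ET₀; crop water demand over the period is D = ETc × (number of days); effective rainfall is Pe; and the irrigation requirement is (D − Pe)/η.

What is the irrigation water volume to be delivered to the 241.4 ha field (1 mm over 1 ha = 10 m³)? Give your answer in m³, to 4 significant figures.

625900 m³

ET₀ = 0.59 × 8.1 = 4.7790 mm/d
ETc = Kc × ET₀ = 1.14 × 4.7790 = 5.4481 mm/d
Crop demand D = ETc × 31 d = 5.4481 × 31 = 168.891 mm
Pe = 0.63 × 4.7 = 2.961 mm
D − Pe = 168.891 − 2.961 = 165.930 mm
Gross irrigation = 165.930 / 0.64 = 259.266 mm
Volume = 259.266 mm × 241.4 ha × 10 = 625868.1 m³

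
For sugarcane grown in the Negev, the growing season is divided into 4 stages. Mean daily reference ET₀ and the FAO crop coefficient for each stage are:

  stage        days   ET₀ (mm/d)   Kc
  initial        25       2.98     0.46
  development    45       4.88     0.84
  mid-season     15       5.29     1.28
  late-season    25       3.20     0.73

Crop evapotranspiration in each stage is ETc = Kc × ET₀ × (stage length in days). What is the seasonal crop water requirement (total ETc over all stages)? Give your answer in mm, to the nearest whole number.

379 mm

initial: 0.46 × 2.98 × 25 = 34.27 mm
development: 0.84 × 4.88 × 45 = 184.46 mm
mid-season: 1.28 × 5.29 × 15 = 101.57 mm
late-season: 0.73 × 3.20 × 25 = 58.40 mm
Seasonal total = 378.70 mm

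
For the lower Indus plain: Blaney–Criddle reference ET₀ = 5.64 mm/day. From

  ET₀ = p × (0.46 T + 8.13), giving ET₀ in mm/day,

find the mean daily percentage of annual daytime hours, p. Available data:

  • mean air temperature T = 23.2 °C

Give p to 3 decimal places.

0.300

p = ET₀ / (0.46 T + 8.13) = 5.64 / (0.46 × 23.2 + 8.13) = 5.64 / 18.802 = 0.3000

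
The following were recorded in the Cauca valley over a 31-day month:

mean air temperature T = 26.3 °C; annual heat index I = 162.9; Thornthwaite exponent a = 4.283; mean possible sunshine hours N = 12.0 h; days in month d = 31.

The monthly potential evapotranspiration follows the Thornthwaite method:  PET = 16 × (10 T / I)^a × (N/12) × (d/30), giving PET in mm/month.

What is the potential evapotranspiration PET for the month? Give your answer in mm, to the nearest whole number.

129 mm

10T/I = 10 × 26.3 / 162.9 = 1.6145
(10T/I)^a = 1.6145^4.283 = 7.7808
Uncorrected PET = 16 × 7.7808 = 124.493 mm
Correction = (N/12)(d/30) = (12.0/12)(31/30) = 1.0333
PET = 124.493 × 1.0333 = 128.639 mm/month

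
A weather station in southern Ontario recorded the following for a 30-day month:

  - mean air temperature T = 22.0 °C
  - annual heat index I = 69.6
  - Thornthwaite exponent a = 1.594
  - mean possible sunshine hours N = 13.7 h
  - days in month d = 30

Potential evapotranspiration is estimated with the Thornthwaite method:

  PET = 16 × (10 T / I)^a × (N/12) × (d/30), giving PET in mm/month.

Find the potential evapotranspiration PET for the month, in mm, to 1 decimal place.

114.4 mm

10T/I = 10 × 22.0 / 69.6 = 3.1609
(10T/I)^a = 3.1609^1.594 = 6.2618
Uncorrected PET = 16 × 6.2618 = 100.189 mm
Correction = (N/12)(d/30) = (13.7/12)(30/30) = 1.1417
PET = 100.189 × 1.1417 = 114.386 mm/month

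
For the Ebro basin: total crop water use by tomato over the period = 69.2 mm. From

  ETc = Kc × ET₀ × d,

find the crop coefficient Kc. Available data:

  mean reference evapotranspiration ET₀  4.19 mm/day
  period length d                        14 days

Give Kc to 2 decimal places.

ETc = Kc × ET₀ × d  ⇒  Kc = ETc / (ET₀ × d)
Kc = 69.2 / (4.19 × 14) = 69.2 / 58.66 = 1.1797

1.18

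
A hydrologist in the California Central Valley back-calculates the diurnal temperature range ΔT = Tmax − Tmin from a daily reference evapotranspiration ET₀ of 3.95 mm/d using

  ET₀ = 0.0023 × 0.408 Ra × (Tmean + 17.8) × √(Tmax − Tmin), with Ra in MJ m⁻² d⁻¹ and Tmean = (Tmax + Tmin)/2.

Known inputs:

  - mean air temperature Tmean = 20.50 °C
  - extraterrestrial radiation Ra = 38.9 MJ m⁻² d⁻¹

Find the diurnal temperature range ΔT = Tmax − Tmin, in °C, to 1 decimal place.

8.0 °C

√ΔT = ET₀ / [0.0023 × 0.408 × Ra × (Tmean+17.8)] = 3.95 / (0.0023 × 15.8712 × 38.30) = 2.8253
ΔT = 2.8253² = 7.982 °C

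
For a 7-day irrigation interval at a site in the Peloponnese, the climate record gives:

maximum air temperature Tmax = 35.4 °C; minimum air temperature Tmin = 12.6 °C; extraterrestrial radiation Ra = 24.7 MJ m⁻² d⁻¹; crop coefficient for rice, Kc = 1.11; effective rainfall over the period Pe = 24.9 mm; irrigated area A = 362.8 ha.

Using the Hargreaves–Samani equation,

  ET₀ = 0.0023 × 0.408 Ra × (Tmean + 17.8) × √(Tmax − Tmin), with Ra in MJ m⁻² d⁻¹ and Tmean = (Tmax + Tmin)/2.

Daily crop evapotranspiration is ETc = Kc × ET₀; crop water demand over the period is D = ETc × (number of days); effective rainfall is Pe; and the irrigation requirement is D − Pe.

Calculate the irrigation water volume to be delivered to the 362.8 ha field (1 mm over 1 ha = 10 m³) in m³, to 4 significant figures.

40070 m³

Tmean = (35.4 + 12.6)/2 = 24.00 °C
0.408 Ra = 0.408 × 24.7 = 10.0776 mm/d equivalent
ET₀ = 0.0023 × 10.0776 × (24.00 + 17.8) × √22.8 = 0.0023 × 10.0776 × 41.80 × 4.7749 = 4.6262 mm/d
ETc = Kc × ET₀ = 1.11 × 4.6262 = 5.1351 mm/d
Crop demand D = ETc × 7 d = 5.1351 × 7 = 35.946 mm
D − Pe = 35.946 − 24.9 = 11.046 mm
Volume = 11.046 mm × 362.8 ha × 10 = 40074.9 m³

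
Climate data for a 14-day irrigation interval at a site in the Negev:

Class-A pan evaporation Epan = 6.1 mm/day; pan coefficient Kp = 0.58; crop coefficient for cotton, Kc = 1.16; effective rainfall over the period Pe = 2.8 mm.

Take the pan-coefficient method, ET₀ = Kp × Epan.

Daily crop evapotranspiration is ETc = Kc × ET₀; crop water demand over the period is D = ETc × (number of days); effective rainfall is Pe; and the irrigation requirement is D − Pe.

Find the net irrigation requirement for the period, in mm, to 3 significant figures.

54.7 mm

ET₀ = 0.58 × 6.1 = 3.5380 mm/d
ETc = Kc × ET₀ = 1.16 × 3.5380 = 4.1041 mm/d
Crop demand D = ETc × 14 d = 4.1041 × 14 = 57.457 mm
D − Pe = 57.457 − 2.8 = 54.657 mm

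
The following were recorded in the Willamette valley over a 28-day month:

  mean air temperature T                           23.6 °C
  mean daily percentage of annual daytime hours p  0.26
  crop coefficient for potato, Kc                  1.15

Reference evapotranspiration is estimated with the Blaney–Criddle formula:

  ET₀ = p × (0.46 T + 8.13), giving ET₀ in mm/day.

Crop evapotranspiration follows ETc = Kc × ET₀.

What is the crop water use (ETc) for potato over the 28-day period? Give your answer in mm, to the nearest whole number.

159 mm

ET₀ = 0.26 × (0.46 × 23.6 + 8.13) = 0.26 × 18.986 = 4.9364 mm/d
ETc = Kc × ET₀ = 1.15 × 4.9364 = 5.6769 mm/d
Over 28 days: 5.6769 × 28 = 158.953 mm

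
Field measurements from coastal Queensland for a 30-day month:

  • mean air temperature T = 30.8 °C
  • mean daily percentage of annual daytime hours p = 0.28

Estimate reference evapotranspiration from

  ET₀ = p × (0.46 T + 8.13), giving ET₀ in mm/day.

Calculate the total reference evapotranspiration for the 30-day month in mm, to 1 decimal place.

ET₀ = 0.28 × (0.46 × 30.8 + 8.13) = 0.28 × 22.298 = 6.2434 mm/d
Monthly total = 6.2434 × 30 = 187.302 mm

187.3 mm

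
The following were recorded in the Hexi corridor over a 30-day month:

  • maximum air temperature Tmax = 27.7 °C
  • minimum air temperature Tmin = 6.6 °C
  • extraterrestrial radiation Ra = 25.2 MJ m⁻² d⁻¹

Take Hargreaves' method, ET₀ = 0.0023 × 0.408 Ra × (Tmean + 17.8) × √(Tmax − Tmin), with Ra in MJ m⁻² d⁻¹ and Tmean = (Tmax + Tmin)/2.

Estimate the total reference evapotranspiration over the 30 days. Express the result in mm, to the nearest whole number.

114 mm

Tmean = (27.7 + 6.6)/2 = 17.15 °C
0.408 Ra = 0.408 × 25.2 = 10.2816 mm/d equivalent
ET₀ = 0.0023 × 10.2816 × (17.15 + 17.8) × √21.1 = 0.0023 × 10.2816 × 34.95 × 4.5935 = 3.7965 mm/d
Over 30 days: 3.7965 × 30 = 113.895 mm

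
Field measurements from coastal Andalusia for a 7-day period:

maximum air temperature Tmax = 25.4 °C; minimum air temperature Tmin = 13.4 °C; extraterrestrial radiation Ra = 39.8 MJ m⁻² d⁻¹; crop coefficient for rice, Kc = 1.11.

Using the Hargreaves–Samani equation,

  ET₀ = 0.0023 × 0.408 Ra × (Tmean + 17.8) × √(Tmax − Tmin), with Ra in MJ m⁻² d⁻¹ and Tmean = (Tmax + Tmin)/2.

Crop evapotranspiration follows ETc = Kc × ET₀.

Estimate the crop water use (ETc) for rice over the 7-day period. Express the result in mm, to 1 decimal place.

Tmean = (25.4 + 13.4)/2 = 19.40 °C
0.408 Ra = 0.408 × 39.8 = 16.2384 mm/d equivalent
ET₀ = 0.0023 × 16.2384 × (19.40 + 17.8) × √12.0 = 0.0023 × 16.2384 × 37.20 × 3.4641 = 4.8129 mm/d
ETc = Kc × ET₀ = 1.11 × 4.8129 = 5.3423 mm/d
Over 7 days: 5.3423 × 7 = 37.396 mm

37.4 mm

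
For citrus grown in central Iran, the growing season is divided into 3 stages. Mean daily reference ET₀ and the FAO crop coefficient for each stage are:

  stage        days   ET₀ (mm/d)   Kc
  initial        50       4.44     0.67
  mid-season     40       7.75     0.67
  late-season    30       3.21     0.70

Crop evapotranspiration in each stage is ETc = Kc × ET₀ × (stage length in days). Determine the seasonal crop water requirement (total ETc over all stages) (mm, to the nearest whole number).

424 mm

initial: 0.67 × 4.44 × 50 = 148.74 mm
mid-season: 0.67 × 7.75 × 40 = 207.70 mm
late-season: 0.70 × 3.21 × 30 = 67.41 mm
Seasonal total = 423.85 mm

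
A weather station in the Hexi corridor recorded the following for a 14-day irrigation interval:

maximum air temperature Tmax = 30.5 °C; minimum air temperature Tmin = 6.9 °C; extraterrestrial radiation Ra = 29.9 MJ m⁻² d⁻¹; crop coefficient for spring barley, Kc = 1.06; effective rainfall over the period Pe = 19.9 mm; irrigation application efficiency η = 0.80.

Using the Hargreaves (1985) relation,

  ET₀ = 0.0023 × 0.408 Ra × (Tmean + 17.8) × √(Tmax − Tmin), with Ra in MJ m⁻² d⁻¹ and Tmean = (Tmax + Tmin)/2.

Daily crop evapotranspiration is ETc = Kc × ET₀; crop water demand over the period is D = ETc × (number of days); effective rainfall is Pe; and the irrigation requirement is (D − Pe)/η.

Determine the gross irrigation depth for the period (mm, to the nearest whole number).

Tmean = (30.5 + 6.9)/2 = 18.70 °C
0.408 Ra = 0.408 × 29.9 = 12.1992 mm/d equivalent
ET₀ = 0.0023 × 12.1992 × (18.70 + 17.8) × √23.6 = 0.0023 × 12.1992 × 36.50 × 4.8580 = 4.9752 mm/d
ETc = Kc × ET₀ = 1.06 × 4.9752 = 5.2737 mm/d
Crop demand D = ETc × 14 d = 5.2737 × 14 = 73.832 mm
D − Pe = 73.832 − 19.9 = 53.932 mm
Gross irrigation = 53.932 / 0.80 = 67.415 mm

67 mm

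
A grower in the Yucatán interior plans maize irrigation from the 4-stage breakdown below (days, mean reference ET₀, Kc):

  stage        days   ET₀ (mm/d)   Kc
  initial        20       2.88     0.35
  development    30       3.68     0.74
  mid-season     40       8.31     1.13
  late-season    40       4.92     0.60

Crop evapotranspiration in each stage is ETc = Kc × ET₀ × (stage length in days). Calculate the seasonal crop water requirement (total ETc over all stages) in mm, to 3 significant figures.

596 mm

initial: 0.35 × 2.88 × 20 = 20.16 mm
development: 0.74 × 3.68 × 30 = 81.70 mm
mid-season: 1.13 × 8.31 × 40 = 375.61 mm
late-season: 0.60 × 4.92 × 40 = 118.08 mm
Seasonal total = 595.55 mm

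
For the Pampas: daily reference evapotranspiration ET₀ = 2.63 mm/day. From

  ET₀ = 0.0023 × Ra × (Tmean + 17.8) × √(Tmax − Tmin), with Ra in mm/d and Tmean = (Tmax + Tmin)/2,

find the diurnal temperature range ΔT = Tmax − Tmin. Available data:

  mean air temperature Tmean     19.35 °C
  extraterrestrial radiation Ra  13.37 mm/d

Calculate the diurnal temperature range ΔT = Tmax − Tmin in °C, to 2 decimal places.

√ΔT = ET₀ / [0.0023 × Ra × (Tmean+17.8)] = 2.63 / (0.0023 × 13.37 × 37.15) = 2.3022
ΔT = 2.3022² = 5.300 °C

5.30 °C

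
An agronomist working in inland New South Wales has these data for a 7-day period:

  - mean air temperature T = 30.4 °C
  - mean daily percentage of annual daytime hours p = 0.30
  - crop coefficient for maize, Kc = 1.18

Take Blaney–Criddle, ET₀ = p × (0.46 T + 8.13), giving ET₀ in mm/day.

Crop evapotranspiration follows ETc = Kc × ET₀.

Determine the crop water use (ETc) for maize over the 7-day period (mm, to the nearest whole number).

55 mm

ET₀ = 0.30 × (0.46 × 30.4 + 8.13) = 0.30 × 22.114 = 6.6342 mm/d
ETc = Kc × ET₀ = 1.18 × 6.6342 = 7.8284 mm/d
Over 7 days: 7.8284 × 7 = 54.799 mm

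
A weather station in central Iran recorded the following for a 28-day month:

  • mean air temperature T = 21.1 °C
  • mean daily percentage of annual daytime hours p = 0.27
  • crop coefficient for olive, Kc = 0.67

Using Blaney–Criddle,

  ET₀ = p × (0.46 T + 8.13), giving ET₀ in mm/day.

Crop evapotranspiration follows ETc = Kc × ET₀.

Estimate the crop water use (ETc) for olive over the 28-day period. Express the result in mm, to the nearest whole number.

ET₀ = 0.27 × (0.46 × 21.1 + 8.13) = 0.27 × 17.836 = 4.8157 mm/d
ETc = Kc × ET₀ = 0.67 × 4.8157 = 3.2265 mm/d
Over 28 days: 3.2265 × 28 = 90.342 mm

90 mm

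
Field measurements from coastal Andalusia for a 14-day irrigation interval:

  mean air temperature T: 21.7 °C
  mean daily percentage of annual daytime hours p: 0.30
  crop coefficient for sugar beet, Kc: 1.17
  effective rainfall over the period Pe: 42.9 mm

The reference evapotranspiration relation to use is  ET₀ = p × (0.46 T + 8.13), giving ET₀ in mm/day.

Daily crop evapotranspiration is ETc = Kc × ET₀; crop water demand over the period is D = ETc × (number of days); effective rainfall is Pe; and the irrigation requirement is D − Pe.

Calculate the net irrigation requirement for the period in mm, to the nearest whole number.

46 mm

ET₀ = 0.30 × (0.46 × 21.7 + 8.13) = 0.30 × 18.112 = 5.4336 mm/d
ETc = Kc × ET₀ = 1.17 × 5.4336 = 6.3573 mm/d
Crop demand D = ETc × 14 d = 6.3573 × 14 = 89.002 mm
D − Pe = 89.002 − 42.9 = 46.102 mm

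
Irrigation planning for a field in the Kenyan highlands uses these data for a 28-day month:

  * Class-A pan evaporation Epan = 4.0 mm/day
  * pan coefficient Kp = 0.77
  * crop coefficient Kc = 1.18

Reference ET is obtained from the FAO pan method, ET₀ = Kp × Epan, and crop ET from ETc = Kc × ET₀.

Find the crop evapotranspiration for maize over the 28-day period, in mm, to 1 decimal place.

101.8 mm

ET₀ = 0.77 × 4.0 = 3.0800 mm/d
ETc = Kc × ET₀ = 1.18 × 3.0800 = 3.6344 mm/d
Over 28 days: 3.6344 × 28 = 101.763 mm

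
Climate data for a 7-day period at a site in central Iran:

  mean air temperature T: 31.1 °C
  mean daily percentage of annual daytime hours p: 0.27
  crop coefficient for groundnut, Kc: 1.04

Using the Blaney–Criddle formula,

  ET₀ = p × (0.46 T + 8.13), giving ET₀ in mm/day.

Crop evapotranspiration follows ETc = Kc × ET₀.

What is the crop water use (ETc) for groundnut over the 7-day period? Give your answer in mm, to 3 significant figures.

44.1 mm

ET₀ = 0.27 × (0.46 × 31.1 + 8.13) = 0.27 × 22.436 = 6.0577 mm/d
ETc = Kc × ET₀ = 1.04 × 6.0577 = 6.3000 mm/d
Over 7 days: 6.3000 × 7 = 44.100 mm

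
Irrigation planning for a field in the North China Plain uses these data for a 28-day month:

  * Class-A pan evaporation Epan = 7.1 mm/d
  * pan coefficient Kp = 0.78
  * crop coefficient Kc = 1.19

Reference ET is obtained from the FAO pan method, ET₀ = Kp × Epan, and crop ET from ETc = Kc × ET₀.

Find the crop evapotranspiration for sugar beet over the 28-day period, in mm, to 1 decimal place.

ET₀ = 0.78 × 7.1 = 5.5380 mm/d
ETc = Kc × ET₀ = 1.19 × 5.5380 = 6.5902 mm/d
Over 28 days: 6.5902 × 28 = 184.526 mm

184.5 mm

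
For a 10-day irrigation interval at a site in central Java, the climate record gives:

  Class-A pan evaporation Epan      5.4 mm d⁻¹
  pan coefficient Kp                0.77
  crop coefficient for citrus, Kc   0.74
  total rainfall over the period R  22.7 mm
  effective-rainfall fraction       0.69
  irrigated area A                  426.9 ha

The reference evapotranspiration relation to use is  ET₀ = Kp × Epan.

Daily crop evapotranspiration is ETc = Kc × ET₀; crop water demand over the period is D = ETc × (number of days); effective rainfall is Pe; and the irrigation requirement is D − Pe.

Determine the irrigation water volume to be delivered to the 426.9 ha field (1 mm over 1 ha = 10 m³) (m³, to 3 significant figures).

ET₀ = 0.77 × 5.4 = 4.1580 mm/d
ETc = Kc × ET₀ = 0.74 × 4.1580 = 3.0769 mm/d
Crop demand D = ETc × 10 d = 3.0769 × 10 = 30.769 mm
Pe = 0.69 × 22.7 = 15.663 mm
D − Pe = 30.769 − 15.663 = 15.106 mm
Volume = 15.106 mm × 426.9 ha × 10 = 64487.5 m³

64500 m³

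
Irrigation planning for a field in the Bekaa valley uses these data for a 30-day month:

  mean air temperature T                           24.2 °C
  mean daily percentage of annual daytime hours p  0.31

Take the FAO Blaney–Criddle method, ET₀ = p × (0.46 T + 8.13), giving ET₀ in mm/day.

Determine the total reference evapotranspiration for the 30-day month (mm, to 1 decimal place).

ET₀ = 0.31 × (0.46 × 24.2 + 8.13) = 0.31 × 19.262 = 5.9712 mm/d
Monthly total = 5.9712 × 30 = 179.136 mm

179.1 mm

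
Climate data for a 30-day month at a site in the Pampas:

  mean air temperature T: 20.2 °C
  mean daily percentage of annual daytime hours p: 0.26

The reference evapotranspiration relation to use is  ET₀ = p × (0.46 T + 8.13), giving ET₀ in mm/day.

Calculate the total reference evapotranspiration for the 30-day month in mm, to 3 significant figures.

ET₀ = 0.26 × (0.46 × 20.2 + 8.13) = 0.26 × 17.422 = 4.5297 mm/d
Monthly total = 4.5297 × 30 = 135.891 mm

136 mm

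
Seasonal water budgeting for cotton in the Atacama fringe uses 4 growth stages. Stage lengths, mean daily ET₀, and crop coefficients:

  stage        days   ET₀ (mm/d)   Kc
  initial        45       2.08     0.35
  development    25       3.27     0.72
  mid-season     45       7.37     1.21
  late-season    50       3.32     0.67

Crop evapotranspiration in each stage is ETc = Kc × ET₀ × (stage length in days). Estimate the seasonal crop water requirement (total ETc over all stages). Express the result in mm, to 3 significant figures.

initial: 0.35 × 2.08 × 45 = 32.76 mm
development: 0.72 × 3.27 × 25 = 58.86 mm
mid-season: 1.21 × 7.37 × 45 = 401.30 mm
late-season: 0.67 × 3.32 × 50 = 111.22 mm
Seasonal total = 604.14 mm

604 mm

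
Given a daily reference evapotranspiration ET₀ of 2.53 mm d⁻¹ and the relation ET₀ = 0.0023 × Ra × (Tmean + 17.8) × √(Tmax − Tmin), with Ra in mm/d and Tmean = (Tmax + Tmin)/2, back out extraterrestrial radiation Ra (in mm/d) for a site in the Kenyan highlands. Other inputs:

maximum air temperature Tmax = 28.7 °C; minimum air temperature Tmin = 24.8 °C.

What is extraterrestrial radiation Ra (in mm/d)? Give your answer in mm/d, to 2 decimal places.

12.50 mm/d

Tmean = 26.75 °C; √ΔT = 1.9748
Ra = ET₀ / [0.0023 × (Tmean+17.8) × √ΔT] = 2.53 / (0.0023 × 44.55 × 1.9748) = 12.503 mm/d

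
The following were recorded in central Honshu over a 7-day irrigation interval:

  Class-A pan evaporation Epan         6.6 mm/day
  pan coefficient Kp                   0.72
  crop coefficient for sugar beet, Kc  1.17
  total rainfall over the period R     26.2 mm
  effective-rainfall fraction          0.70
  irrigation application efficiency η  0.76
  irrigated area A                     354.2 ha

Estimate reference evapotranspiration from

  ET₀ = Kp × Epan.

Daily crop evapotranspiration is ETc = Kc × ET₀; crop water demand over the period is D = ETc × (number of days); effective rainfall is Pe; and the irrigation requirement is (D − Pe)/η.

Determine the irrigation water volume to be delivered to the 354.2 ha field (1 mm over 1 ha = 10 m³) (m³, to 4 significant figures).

ET₀ = 0.72 × 6.6 = 4.7520 mm/d
ETc = Kc × ET₀ = 1.17 × 4.7520 = 5.5598 mm/d
Crop demand D = ETc × 7 d = 5.5598 × 7 = 38.919 mm
Pe = 0.70 × 26.2 = 18.340 mm
D − Pe = 38.919 − 18.340 = 20.579 mm
Gross irrigation = 20.579 / 0.76 = 27.078 mm
Volume = 27.078 mm × 354.2 ha × 10 = 95910.3 m³

95910 m³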